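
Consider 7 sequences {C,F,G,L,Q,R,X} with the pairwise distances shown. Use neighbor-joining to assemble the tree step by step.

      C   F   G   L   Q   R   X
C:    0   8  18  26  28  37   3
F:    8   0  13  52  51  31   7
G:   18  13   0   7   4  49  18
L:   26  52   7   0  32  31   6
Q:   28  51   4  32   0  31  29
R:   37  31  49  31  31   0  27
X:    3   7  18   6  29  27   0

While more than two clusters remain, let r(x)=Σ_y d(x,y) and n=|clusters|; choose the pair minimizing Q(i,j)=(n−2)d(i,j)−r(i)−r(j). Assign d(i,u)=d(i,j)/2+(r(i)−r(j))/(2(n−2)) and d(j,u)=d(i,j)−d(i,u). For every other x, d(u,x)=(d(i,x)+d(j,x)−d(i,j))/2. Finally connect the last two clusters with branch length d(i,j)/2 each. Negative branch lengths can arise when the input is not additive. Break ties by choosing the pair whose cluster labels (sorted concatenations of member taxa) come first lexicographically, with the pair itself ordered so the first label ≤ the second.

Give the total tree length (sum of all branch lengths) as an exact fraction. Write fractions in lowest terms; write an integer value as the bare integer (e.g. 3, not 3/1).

step 1: merge (G,Q) at d=4, Q=-264; branch lengths G→-23/5, Q→43/5; new cluster GQ
  updated: d(C,GQ)=21, d(F,GQ)=30, d(GQ,L)=35/2, d(GQ,R)=38, d(GQ,X)=43/2
step 2: merge (C,F) at d=8, Q=-191; branch lengths C→-1/8, F→65/8; new cluster CF
  updated: d(CF,GQ)=43/2, d(CF,L)=35, d(CF,R)=30, d(CF,X)=1
step 3: merge (CF,X) at d=1, Q=-140; branch lengths CF→35/6, X→-29/6; new cluster CFX
  updated: d(CFX,GQ)=21, d(CFX,L)=20, d(CFX,R)=28
step 4: merge (CFX,R) at d=28, Q=-110; branch lengths CFX→7, R→21; new cluster CFRX
  updated: d(CFRX,GQ)=31/2, d(CFRX,L)=23/2
step 5: merge (CFRX,GQ) at d=31/2, Q=-89/2; branch lengths CFRX→19/4, GQ→43/4; new cluster CFGQRX
  updated: d(CFGQRX,L)=27/4
step 6: merge (CFGQRX,L) at d=27/4; branch lengths CFGQRX→27/8, L→27/8; new cluster CFGLQRX
final tree: (((((C:-1/8,F:65/8):35/6,X:-29/6):7,R:21):19/4,(G:-23/5,Q:43/5):43/4):27/8,L:27/8)
total length: 253/4

253/4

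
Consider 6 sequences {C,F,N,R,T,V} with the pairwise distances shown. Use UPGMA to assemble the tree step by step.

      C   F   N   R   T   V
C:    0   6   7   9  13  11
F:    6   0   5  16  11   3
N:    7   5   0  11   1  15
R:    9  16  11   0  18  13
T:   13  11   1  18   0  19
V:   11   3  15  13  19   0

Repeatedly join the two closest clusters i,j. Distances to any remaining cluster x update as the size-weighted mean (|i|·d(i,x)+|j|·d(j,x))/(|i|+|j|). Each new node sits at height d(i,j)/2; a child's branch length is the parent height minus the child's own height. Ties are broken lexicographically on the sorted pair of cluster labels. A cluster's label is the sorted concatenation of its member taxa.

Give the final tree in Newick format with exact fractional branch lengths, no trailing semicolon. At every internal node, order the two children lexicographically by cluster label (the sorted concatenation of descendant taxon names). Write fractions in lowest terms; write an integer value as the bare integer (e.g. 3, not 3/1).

(((C:17/4,(F:3/2,V:3/2):11/4):19/12,(N:1/2,T:1/2):16/3):13/15,R:67/10)

step 1: merge (N,T) at d=1; branch lengths N→1/2, T→1/2; new cluster NT
  updated: d(C,NT)=10, d(F,NT)=8, d(NT,R)=29/2, d(NT,V)=17
step 2: merge (F,V) at d=3; branch lengths F→3/2, V→3/2; new cluster FV
  updated: d(C,FV)=17/2, d(FV,NT)=25/2, d(FV,R)=29/2
step 3: merge (C,FV) at d=17/2; branch lengths C→17/4, FV→11/4; new cluster CFV
  updated: d(CFV,NT)=35/3, d(CFV,R)=38/3
step 4: merge (CFV,NT) at d=35/3; branch lengths CFV→19/12, NT→16/3; new cluster CFNTV
  updated: d(CFNTV,R)=67/5
step 5: merge (CFNTV,R) at d=67/5; branch lengths CFNTV→13/15, R→67/10; new cluster CFNRTV
final tree: (((C:17/4,(F:3/2,V:3/2):11/4):19/12,(N:1/2,T:1/2):16/3):13/15,R:67/10)
total length: 1529/60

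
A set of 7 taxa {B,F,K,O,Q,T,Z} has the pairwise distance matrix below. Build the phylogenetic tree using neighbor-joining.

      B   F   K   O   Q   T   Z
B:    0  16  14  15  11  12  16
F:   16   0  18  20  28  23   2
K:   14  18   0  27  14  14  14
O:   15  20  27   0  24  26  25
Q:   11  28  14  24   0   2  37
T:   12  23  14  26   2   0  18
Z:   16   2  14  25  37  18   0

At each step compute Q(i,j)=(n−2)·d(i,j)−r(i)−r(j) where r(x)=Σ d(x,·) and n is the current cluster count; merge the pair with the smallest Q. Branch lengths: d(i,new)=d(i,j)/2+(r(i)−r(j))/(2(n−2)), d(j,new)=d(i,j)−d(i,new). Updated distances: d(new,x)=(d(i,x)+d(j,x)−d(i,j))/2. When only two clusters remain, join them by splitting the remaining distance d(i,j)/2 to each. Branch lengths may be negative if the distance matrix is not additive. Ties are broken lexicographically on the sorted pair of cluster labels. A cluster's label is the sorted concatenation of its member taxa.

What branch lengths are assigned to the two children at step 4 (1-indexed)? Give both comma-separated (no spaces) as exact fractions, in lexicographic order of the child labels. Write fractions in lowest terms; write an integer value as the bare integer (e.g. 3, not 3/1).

iteration 1: select F,Z (d=2, Q=-209); attach at lengths (1/2, 3/2); label the merged cluster FZ
  updated: d(B,FZ)=15, d(FZ,K)=15, d(FZ,O)=43/2, d(FZ,Q)=63/2, d(FZ,T)=39/2
iteration 2: select Q,T (d=2, Q=-148); attach at lengths (17/8, -1/8); label the merged cluster QT
  updated: d(B,QT)=21/2, d(FZ,QT)=49/2, d(K,QT)=13, d(O,QT)=24
iteration 3: select K,QT (d=13, Q=-102); attach at lengths (6, 7); label the merged cluster KQT
  updated: d(B,KQT)=23/4, d(FZ,KQT)=53/4, d(KQT,O)=19
iteration 4: select B,KQT (d=23/4, Q=-249/4); attach at lengths (37/16, 55/16); label the merged cluster BKQT
  updated: d(BKQT,FZ)=45/4, d(BKQT,O)=113/8
iteration 5: select BKQT,FZ (d=45/4, Q=-375/8); attach at lengths (31/16, 149/16); label the merged cluster BFKQTZ
  updated: d(BFKQTZ,O)=195/16
iteration 6: select BFKQTZ,O (d=195/16); attach at lengths (195/32, 195/32); label the merged cluster BFKOQTZ
final tree: (((B:37/16,(K:6,(Q:17/8,T:-1/8):7):55/16):31/16,(F:1/2,Z:3/2):149/16):195/32,O:195/32)
total length: 739/16

37/16,55/16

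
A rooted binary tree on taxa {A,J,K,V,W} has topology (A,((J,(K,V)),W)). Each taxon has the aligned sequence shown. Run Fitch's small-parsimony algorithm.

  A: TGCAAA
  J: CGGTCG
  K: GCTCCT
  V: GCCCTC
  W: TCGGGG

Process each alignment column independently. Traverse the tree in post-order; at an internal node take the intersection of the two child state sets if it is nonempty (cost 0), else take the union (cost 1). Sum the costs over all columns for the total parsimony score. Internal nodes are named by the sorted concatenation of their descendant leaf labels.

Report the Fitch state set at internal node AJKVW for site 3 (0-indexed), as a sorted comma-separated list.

[col 0] KV: children K:{G}, V:{G} ∩→ {G}; cost 0
[col 0] JKV: children J:{C}, KV:{G} ∪→ {C,G}; cost 1
[col 0] JKVW: children JKV:{C,G}, W:{T} ∪→ {C,G,T}; cost 1
[col 0] AJKVW: children A:{T}, JKVW:{C,G,T} ∩→ {T}; cost 0
[col 1] KV: children K:{C}, V:{C} ∩→ {C}; cost 0
[col 1] JKV: children J:{G}, KV:{C} ∪→ {C,G}; cost 1
[col 1] JKVW: children JKV:{C,G}, W:{C} ∩→ {C}; cost 0
[col 1] AJKVW: children A:{G}, JKVW:{C} ∪→ {C,G}; cost 1
[col 2] KV: children K:{T}, V:{C} ∪→ {C,T}; cost 1
[col 2] JKV: children J:{G}, KV:{C,T} ∪→ {C,G,T}; cost 1
[col 2] JKVW: children JKV:{C,G,T}, W:{G} ∩→ {G}; cost 0
[col 2] AJKVW: children A:{C}, JKVW:{G} ∪→ {C,G}; cost 1
[col 3] KV: children K:{C}, V:{C} ∩→ {C}; cost 0
[col 3] JKV: children J:{T}, KV:{C} ∪→ {C,T}; cost 1
[col 3] JKVW: children JKV:{C,T}, W:{G} ∪→ {C,G,T}; cost 1
[col 3] AJKVW: children A:{A}, JKVW:{C,G,T} ∪→ {A,C,G,T}; cost 1
[col 4] KV: children K:{C}, V:{T} ∪→ {C,T}; cost 1
[col 4] JKV: children J:{C}, KV:{C,T} ∩→ {C}; cost 0
[col 4] JKVW: children JKV:{C}, W:{G} ∪→ {C,G}; cost 1
[col 4] AJKVW: children A:{A}, JKVW:{C,G} ∪→ {A,C,G}; cost 1
[col 5] KV: children K:{T}, V:{C} ∪→ {C,T}; cost 1
[col 5] JKV: children J:{G}, KV:{C,T} ∪→ {C,G,T}; cost 1
[col 5] JKVW: children JKV:{C,G,T}, W:{G} ∩→ {G}; cost 0
[col 5] AJKVW: children A:{A}, JKVW:{G} ∪→ {A,G}; cost 1
per-site changes: [2, 2, 3, 3, 3, 3]; total = 16

A,C,G,T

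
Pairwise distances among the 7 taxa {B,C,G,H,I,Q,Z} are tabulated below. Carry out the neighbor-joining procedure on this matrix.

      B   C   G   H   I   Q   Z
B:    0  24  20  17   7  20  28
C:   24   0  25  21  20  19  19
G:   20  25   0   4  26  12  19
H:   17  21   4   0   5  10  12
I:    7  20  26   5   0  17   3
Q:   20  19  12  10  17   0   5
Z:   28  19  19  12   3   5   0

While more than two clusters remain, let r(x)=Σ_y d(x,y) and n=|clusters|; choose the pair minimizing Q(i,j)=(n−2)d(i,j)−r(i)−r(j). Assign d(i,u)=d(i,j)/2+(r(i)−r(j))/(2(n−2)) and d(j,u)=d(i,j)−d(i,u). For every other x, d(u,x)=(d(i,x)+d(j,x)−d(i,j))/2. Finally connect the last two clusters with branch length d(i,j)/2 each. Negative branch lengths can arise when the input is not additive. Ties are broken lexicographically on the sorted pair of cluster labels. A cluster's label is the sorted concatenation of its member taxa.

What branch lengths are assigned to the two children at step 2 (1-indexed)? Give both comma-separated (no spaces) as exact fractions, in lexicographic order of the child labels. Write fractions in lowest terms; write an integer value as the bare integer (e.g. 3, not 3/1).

iteration 1: select B,I (d=7, Q=-159); attach at lengths (73/10, -3/10); label the merged cluster BI
  updated: d(BI,C)=37/2, d(BI,G)=39/2, d(BI,H)=15/2, d(BI,Q)=15, d(BI,Z)=12
iteration 2: select G,H (d=4, Q=-118); attach at lengths (41/8, -9/8); label the merged cluster GH
  updated: d(BI,GH)=23/2, d(C,GH)=21, d(GH,Q)=9, d(GH,Z)=27/2
iteration 3: select Q,Z (d=5, Q=-165/2); attach at lengths (9/4, 11/4); label the merged cluster QZ
  updated: d(BI,QZ)=11, d(C,QZ)=33/2, d(GH,QZ)=35/4
iteration 4: select BI,C (d=37/2, Q=-60); attach at lengths (11/2, 13); label the merged cluster BCI
  updated: d(BCI,GH)=7, d(BCI,QZ)=9/2
iteration 5: select BCI,GH (d=7, Q=-81/4); attach at lengths (11/8, 45/8); label the merged cluster BCGHI
  updated: d(BCGHI,QZ)=25/8
iteration 6: select BCGHI,QZ (d=25/8); attach at lengths (25/16, 25/16); label the merged cluster BCGHIQZ
final tree: ((((B:73/10,I:-3/10):11/2,C:13):11/8,(G:41/8,H:-9/8):45/8):25/16,(Q:9/4,Z:11/4):25/16)
total length: 357/8

41/8,-9/8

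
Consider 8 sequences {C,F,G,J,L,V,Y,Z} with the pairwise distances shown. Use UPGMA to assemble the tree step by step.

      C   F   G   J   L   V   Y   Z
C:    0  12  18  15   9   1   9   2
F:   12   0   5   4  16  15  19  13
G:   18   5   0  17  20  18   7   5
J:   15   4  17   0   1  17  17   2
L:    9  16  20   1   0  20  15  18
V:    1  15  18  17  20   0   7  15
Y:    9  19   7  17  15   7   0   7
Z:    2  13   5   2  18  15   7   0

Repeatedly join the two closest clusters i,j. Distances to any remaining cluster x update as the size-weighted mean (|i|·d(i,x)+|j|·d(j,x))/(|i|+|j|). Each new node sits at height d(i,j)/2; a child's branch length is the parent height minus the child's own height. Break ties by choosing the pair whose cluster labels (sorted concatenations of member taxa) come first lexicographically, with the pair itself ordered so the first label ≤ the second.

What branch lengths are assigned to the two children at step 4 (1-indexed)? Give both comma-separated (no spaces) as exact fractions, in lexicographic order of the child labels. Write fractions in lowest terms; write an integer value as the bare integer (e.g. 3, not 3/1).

7/2,7/2

step 1: merge (C,V) at d=1; branch lengths C→1/2, V→1/2; new cluster CV
  updated: d(CV,F)=27/2, d(CV,G)=18, d(CV,J)=16, d(CV,L)=29/2, d(CV,Y)=8, d(CV,Z)=17/2
step 2: merge (J,L) at d=1; branch lengths J→1/2, L→1/2; new cluster JL
  updated: d(CV,JL)=61/4, d(F,JL)=10, d(G,JL)=37/2, d(JL,Y)=16, d(JL,Z)=10
step 3: merge (F,G) at d=5; branch lengths F→5/2, G→5/2; new cluster FG
  updated: d(CV,FG)=63/4, d(FG,JL)=57/4, d(FG,Y)=13, d(FG,Z)=9
step 4: merge (Y,Z) at d=7; branch lengths Y→7/2, Z→7/2; new cluster YZ
  updated: d(CV,YZ)=33/4, d(FG,YZ)=11, d(JL,YZ)=13
step 5: merge (CV,YZ) at d=33/4; branch lengths CV→29/8, YZ→5/8; new cluster CVYZ
  updated: d(CVYZ,FG)=107/8, d(CVYZ,JL)=113/8
step 6: merge (CVYZ,FG) at d=107/8; branch lengths CVYZ→41/16, FG→67/16; new cluster CFGVYZ
  updated: d(CFGVYZ,JL)=85/6
step 7: merge (CFGVYZ,JL) at d=85/6; branch lengths CFGVYZ→19/48, JL→79/12; new cluster CFGJLVYZ
final tree: ((((C:1/2,V:1/2):29/8,(Y:7/2,Z:7/2):5/8):41/16,(F:5/2,G:5/2):67/16):19/48,(J:1/2,L:1/2):79/12)
total length: 1535/48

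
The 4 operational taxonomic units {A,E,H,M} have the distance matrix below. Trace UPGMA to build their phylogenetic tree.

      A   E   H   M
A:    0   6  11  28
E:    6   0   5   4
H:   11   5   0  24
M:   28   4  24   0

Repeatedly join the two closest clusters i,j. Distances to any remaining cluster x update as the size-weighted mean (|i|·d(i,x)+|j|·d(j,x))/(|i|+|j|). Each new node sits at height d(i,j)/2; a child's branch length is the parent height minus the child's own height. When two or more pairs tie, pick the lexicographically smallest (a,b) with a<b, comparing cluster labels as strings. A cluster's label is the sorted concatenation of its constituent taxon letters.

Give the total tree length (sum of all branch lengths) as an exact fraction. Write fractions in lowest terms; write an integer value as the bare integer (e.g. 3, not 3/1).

1. join E+M (d=4) ⇒ EM; edges |E|=2, |M|=2
  updated: d(A,EM)=17, d(EM,H)=29/2
2. join A+H (d=11) ⇒ AH; edges |A|=11/2, |H|=11/2
  updated: d(AH,EM)=63/4
3. join AH+EM (d=63/4) ⇒ AEHM; edges |AH|=19/8, |EM|=47/8
final tree: ((A:11/2,H:11/2):19/8,(E:2,M:2):47/8)
total length: 93/4

93/4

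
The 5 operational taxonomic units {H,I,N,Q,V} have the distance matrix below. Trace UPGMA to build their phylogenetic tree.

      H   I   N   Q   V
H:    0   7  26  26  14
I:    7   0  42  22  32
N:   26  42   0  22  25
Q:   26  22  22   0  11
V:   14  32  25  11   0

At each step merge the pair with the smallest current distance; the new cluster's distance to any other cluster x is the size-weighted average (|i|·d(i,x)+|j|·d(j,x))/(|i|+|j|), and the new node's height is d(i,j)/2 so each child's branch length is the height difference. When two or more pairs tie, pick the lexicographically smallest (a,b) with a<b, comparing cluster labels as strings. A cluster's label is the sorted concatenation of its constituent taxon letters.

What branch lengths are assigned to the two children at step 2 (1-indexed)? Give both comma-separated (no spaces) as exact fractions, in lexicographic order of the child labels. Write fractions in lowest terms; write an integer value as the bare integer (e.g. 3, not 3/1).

11/2,11/2

1. join H+I (d=7) ⇒ HI; edges |H|=7/2, |I|=7/2
  updated: d(HI,N)=34, d(HI,Q)=24, d(HI,V)=23
2. join Q+V (d=11) ⇒ QV; edges |Q|=11/2, |V|=11/2
  updated: d(HI,QV)=47/2, d(N,QV)=47/2
3. join HI+QV (d=47/2) ⇒ HIQV; edges |HI|=33/4, |QV|=25/4
  updated: d(HIQV,N)=115/4
4. join HIQV+N (d=115/4) ⇒ HINQV; edges |HIQV|=21/8, |N|=115/8
final tree: (((H:7/2,I:7/2):33/4,(Q:11/2,V:11/2):25/4):21/8,N:115/8)
total length: 99/2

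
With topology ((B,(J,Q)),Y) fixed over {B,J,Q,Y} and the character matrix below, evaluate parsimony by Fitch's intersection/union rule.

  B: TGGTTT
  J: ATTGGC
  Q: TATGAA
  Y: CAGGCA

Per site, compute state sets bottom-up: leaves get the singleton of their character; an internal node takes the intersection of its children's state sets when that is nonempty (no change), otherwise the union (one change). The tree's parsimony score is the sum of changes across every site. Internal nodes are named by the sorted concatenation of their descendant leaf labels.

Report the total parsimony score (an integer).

JQ@0: {A} ∪ {T} = {A,T} (union, +1)
BJQ@0: {T} ∩ {A,T} = {T} (intersection, +0)
BJQY@0: {T} ∪ {C} = {C,T} (union, +1)
JQ@1: {T} ∪ {A} = {A,T} (union, +1)
BJQ@1: {G} ∪ {A,T} = {A,G,T} (union, +1)
BJQY@1: {A,G,T} ∩ {A} = {A} (intersection, +0)
JQ@2: {T} ∩ {T} = {T} (intersection, +0)
BJQ@2: {G} ∪ {T} = {G,T} (union, +1)
BJQY@2: {G,T} ∩ {G} = {G} (intersection, +0)
JQ@3: {G} ∩ {G} = {G} (intersection, +0)
BJQ@3: {T} ∪ {G} = {G,T} (union, +1)
BJQY@3: {G,T} ∩ {G} = {G} (intersection, +0)
JQ@4: {G} ∪ {A} = {A,G} (union, +1)
BJQ@4: {T} ∪ {A,G} = {A,G,T} (union, +1)
BJQY@4: {A,G,T} ∪ {C} = {A,C,G,T} (union, +1)
JQ@5: {C} ∪ {A} = {A,C} (union, +1)
BJQ@5: {T} ∪ {A,C} = {A,C,T} (union, +1)
BJQY@5: {A,C,T} ∩ {A} = {A} (intersection, +0)
per-site changes: [2, 2, 1, 1, 3, 2]; total = 11

11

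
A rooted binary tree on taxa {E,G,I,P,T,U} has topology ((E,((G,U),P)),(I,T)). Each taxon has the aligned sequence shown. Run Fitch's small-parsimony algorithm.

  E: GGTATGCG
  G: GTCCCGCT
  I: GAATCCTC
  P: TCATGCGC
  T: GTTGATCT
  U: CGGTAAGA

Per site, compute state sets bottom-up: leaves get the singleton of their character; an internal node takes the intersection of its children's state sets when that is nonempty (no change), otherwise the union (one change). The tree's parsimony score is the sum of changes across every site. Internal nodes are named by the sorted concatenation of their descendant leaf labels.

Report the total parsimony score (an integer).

site 0, node GU: G={G} ∪ U={C} → {C,G} (+1)
site 0, node GPU: GU={C,G} ∪ P={T} → {C,G,T} (+1)
site 0, node EGPU: E={G} ∩ GPU={C,G,T} → {G} (+0)
site 0, node IT: I={G} ∩ T={G} → {G} (+0)
site 0, node EGIPTU: EGPU={G} ∩ IT={G} → {G} (+0)
site 1, node GU: G={T} ∪ U={G} → {G,T} (+1)
site 1, node GPU: GU={G,T} ∪ P={C} → {C,G,T} (+1)
site 1, node EGPU: E={G} ∩ GPU={C,G,T} → {G} (+0)
site 1, node IT: I={A} ∪ T={T} → {A,T} (+1)
site 1, node EGIPTU: EGPU={G} ∪ IT={A,T} → {A,G,T} (+1)
site 2, node GU: G={C} ∪ U={G} → {C,G} (+1)
site 2, node GPU: GU={C,G} ∪ P={A} → {A,C,G} (+1)
site 2, node EGPU: E={T} ∪ GPU={A,C,G} → {A,C,G,T} (+1)
site 2, node IT: I={A} ∪ T={T} → {A,T} (+1)
site 2, node EGIPTU: EGPU={A,C,G,T} ∩ IT={A,T} → {A,T} (+0)
site 3, node GU: G={C} ∪ U={T} → {C,T} (+1)
site 3, node GPU: GU={C,T} ∩ P={T} → {T} (+0)
site 3, node EGPU: E={A} ∪ GPU={T} → {A,T} (+1)
site 3, node IT: I={T} ∪ T={G} → {G,T} (+1)
site 3, node EGIPTU: EGPU={A,T} ∩ IT={G,T} → {T} (+0)
site 4, node GU: G={C} ∪ U={A} → {A,C} (+1)
site 4, node GPU: GU={A,C} ∪ P={G} → {A,C,G} (+1)
site 4, node EGPU: E={T} ∪ GPU={A,C,G} → {A,C,G,T} (+1)
site 4, node IT: I={C} ∪ T={A} → {A,C} (+1)
site 4, node EGIPTU: EGPU={A,C,G,T} ∩ IT={A,C} → {A,C} (+0)
site 5, node GU: G={G} ∪ U={A} → {A,G} (+1)
site 5, node GPU: GU={A,G} ∪ P={C} → {A,C,G} (+1)
site 5, node EGPU: E={G} ∩ GPU={A,C,G} → {G} (+0)
site 5, node IT: I={C} ∪ T={T} → {C,T} (+1)
site 5, node EGIPTU: EGPU={G} ∪ IT={C,T} → {C,G,T} (+1)
site 6, node GU: G={C} ∪ U={G} → {C,G} (+1)
site 6, node GPU: GU={C,G} ∩ P={G} → {G} (+0)
site 6, node EGPU: E={C} ∪ GPU={G} → {C,G} (+1)
site 6, node IT: I={T} ∪ T={C} → {C,T} (+1)
site 6, node EGIPTU: EGPU={C,G} ∩ IT={C,T} → {C} (+0)
site 7, node GU: G={T} ∪ U={A} → {A,T} (+1)
site 7, node GPU: GU={A,T} ∪ P={C} → {A,C,T} (+1)
site 7, node EGPU: E={G} ∪ GPU={A,C,T} → {A,C,G,T} (+1)
site 7, node IT: I={C} ∪ T={T} → {C,T} (+1)
site 7, node EGIPTU: EGPU={A,C,G,T} ∩ IT={C,T} → {C,T} (+0)
per-site changes: [2, 4, 4, 3, 4, 4, 3, 4]; total = 28

28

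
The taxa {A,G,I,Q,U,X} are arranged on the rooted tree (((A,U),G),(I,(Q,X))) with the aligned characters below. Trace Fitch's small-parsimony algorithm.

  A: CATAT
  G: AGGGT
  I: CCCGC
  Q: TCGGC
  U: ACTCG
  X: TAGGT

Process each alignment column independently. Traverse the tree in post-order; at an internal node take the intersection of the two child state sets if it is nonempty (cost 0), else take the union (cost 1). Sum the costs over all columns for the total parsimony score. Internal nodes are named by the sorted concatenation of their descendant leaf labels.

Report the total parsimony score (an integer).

site 0, node AU: A={C} ∪ U={A} → {A,C} (+1)
site 0, node AGU: AU={A,C} ∩ G={A} → {A} (+0)
site 0, node QX: Q={T} ∩ X={T} → {T} (+0)
site 0, node IQX: I={C} ∪ QX={T} → {C,T} (+1)
site 0, node AGIQUX: AGU={A} ∪ IQX={C,T} → {A,C,T} (+1)
site 1, node AU: A={A} ∪ U={C} → {A,C} (+1)
site 1, node AGU: AU={A,C} ∪ G={G} → {A,C,G} (+1)
site 1, node QX: Q={C} ∪ X={A} → {A,C} (+1)
site 1, node IQX: I={C} ∩ QX={A,C} → {C} (+0)
site 1, node AGIQUX: AGU={A,C,G} ∩ IQX={C} → {C} (+0)
site 2, node AU: A={T} ∩ U={T} → {T} (+0)
site 2, node AGU: AU={T} ∪ G={G} → {G,T} (+1)
site 2, node QX: Q={G} ∩ X={G} → {G} (+0)
site 2, node IQX: I={C} ∪ QX={G} → {C,G} (+1)
site 2, node AGIQUX: AGU={G,T} ∩ IQX={C,G} → {G} (+0)
site 3, node AU: A={A} ∪ U={C} → {A,C} (+1)
site 3, node AGU: AU={A,C} ∪ G={G} → {A,C,G} (+1)
site 3, node QX: Q={G} ∩ X={G} → {G} (+0)
site 3, node IQX: I={G} ∩ QX={G} → {G} (+0)
site 3, node AGIQUX: AGU={A,C,G} ∩ IQX={G} → {G} (+0)
site 4, node AU: A={T} ∪ U={G} → {G,T} (+1)
site 4, node AGU: AU={G,T} ∩ G={T} → {T} (+0)
site 4, node QX: Q={C} ∪ X={T} → {C,T} (+1)
site 4, node IQX: I={C} ∩ QX={C,T} → {C} (+0)
site 4, node AGIQUX: AGU={T} ∪ IQX={C} → {C,T} (+1)
per-site changes: [3, 3, 2, 2, 3]; total = 13

13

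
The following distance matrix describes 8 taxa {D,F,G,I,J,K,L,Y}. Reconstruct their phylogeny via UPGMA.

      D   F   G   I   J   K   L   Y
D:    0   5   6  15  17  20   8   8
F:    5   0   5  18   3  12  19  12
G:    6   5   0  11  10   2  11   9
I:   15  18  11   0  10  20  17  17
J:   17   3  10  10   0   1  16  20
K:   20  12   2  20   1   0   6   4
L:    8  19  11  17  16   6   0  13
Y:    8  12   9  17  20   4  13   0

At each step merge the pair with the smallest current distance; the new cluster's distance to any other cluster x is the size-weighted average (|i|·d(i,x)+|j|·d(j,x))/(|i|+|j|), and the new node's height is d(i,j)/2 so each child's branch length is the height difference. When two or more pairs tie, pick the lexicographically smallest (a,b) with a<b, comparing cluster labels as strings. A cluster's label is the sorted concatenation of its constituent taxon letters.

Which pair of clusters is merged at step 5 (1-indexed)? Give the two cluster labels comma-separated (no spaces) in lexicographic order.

step 1: merge (J,K) at d=1; branch lengths J→1/2, K→1/2; new cluster JK
  updated: d(D,JK)=37/2, d(F,JK)=15/2, d(G,JK)=6, d(I,JK)=15, d(JK,L)=11, d(JK,Y)=12
step 2: merge (D,F) at d=5; branch lengths D→5/2, F→5/2; new cluster DF
  updated: d(DF,G)=11/2, d(DF,I)=33/2, d(DF,JK)=13, d(DF,L)=27/2, d(DF,Y)=10
step 3: merge (DF,G) at d=11/2; branch lengths DF→1/4, G→11/4; new cluster DFG
  updated: d(DFG,I)=44/3, d(DFG,JK)=32/3, d(DFG,L)=38/3, d(DFG,Y)=29/3
step 4: merge (DFG,Y) at d=29/3; branch lengths DFG→25/12, Y→29/6; new cluster DFGY
  updated: d(DFGY,I)=61/4, d(DFGY,JK)=11, d(DFGY,L)=51/4
step 5: merge (DFGY,JK) at d=11; branch lengths DFGY→2/3, JK→5; new cluster DFGJKY
  updated: d(DFGJKY,I)=91/6, d(DFGJKY,L)=73/6
step 6: merge (DFGJKY,L) at d=73/6; branch lengths DFGJKY→7/12, L→73/12; new cluster DFGJKLY
  updated: d(DFGJKLY,I)=108/7
step 7: merge (DFGJKLY,I) at d=108/7; branch lengths DFGJKLY→137/84, I→54/7; new cluster DFGIJKLY
final tree: ((((((D:5/2,F:5/2):1/4,G:11/4):25/12,Y:29/6):2/3,(J:1/2,K:1/2):5):7/12,L:73/12):137/84,I:54/7)
total length: 1579/42

DFGY,JK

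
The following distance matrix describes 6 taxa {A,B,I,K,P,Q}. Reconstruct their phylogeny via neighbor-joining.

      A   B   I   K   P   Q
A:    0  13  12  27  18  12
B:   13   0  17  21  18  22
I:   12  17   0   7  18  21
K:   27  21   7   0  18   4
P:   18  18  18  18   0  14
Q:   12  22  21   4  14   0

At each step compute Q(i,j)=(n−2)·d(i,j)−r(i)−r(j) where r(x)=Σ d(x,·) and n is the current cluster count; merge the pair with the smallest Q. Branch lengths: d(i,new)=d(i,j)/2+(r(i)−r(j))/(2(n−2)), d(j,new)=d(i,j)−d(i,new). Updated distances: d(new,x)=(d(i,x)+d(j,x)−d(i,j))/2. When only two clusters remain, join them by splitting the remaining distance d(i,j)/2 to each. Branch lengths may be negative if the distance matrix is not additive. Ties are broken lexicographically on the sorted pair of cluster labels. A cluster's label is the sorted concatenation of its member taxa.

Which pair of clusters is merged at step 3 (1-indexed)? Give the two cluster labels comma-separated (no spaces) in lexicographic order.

AB,I

1. join K+Q (d=4, Q=-134) ⇒ KQ; edges |K|=5/2, |Q|=3/2
  updated: d(A,KQ)=35/2, d(B,KQ)=39/2, d(I,KQ)=12, d(KQ,P)=14
2. join A+B (d=13, Q=-89) ⇒ AB; edges |A|=16/3, |B|=23/3
  updated: d(AB,I)=8, d(AB,KQ)=12, d(AB,P)=23/2
3. join AB+I (d=8, Q=-107/2) ⇒ ABI; edges |AB|=19/8, |I|=45/8
  updated: d(ABI,KQ)=8, d(ABI,P)=43/4
4. join ABI+KQ (d=8, Q=-131/4) ⇒ ABIKQ; edges |ABI|=19/8, |KQ|=45/8
  updated: d(ABIKQ,P)=67/8
5. join ABIKQ+P (d=67/8) ⇒ ABIKPQ; edges |ABIKQ|=67/16, |P|=67/16
final tree: ((((A:16/3,B:23/3):19/8,I:45/8):19/8,(K:5/2,Q:3/2):45/8):67/16,P:67/16)
total length: 331/8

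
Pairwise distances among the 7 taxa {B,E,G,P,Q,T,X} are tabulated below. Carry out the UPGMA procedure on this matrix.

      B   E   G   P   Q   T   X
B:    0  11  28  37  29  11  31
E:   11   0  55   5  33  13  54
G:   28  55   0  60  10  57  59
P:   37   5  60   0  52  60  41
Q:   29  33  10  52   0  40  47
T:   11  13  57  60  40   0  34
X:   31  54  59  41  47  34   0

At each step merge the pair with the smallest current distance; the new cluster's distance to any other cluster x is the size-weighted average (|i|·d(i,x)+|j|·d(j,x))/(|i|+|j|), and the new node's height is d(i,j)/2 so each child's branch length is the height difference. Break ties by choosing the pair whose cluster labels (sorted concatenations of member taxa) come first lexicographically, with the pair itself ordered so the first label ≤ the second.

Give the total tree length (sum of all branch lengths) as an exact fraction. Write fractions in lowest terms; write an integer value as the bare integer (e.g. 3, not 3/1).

753/8

1. join E+P (d=5) ⇒ EP; edges |E|=5/2, |P|=5/2
  updated: d(B,EP)=24, d(EP,G)=115/2, d(EP,Q)=85/2, d(EP,T)=73/2, d(EP,X)=95/2
2. join G+Q (d=10) ⇒ GQ; edges |G|=5, |Q|=5
  updated: d(B,GQ)=57/2, d(EP,GQ)=50, d(GQ,T)=97/2, d(GQ,X)=53
3. join B+T (d=11) ⇒ BT; edges |B|=11/2, |T|=11/2
  updated: d(BT,EP)=121/4, d(BT,GQ)=77/2, d(BT,X)=65/2
4. join BT+EP (d=121/4) ⇒ BEPT; edges |BT|=77/8, |EP|=101/8
  updated: d(BEPT,GQ)=177/4, d(BEPT,X)=40
5. join BEPT+X (d=40) ⇒ BEPTX; edges |BEPT|=39/8, |X|=20
  updated: d(BEPTX,GQ)=46
6. join BEPTX+GQ (d=46) ⇒ BEGPQTX; edges |BEPTX|=3, |GQ|=18
final tree: ((((B:11/2,T:11/2):77/8,(E:5/2,P:5/2):101/8):39/8,X:20):3,(G:5,Q:5):18)
total length: 753/8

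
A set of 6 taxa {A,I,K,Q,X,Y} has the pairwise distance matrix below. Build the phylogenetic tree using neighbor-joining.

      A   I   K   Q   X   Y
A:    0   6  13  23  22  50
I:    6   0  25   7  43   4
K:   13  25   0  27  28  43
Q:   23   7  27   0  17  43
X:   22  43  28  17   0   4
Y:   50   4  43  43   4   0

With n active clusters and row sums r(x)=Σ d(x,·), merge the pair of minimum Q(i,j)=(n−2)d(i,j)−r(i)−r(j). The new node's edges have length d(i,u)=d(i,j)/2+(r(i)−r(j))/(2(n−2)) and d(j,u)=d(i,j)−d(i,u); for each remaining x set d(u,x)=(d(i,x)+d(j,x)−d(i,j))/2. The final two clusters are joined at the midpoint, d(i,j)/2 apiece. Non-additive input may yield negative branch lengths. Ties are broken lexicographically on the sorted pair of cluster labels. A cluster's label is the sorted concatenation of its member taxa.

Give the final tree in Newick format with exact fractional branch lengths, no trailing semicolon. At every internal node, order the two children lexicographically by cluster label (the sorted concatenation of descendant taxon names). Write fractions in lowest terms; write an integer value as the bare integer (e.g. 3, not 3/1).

((((A:11/4,K:41/4):65/8,(X:-7/4,Y:23/4):153/8):17/8,I:-1/2):15/4,Q:15/4)

iteration 1: select X,Y (d=4, Q=-242); attach at lengths (-7/4, 23/4); label the merged cluster XY
  updated: d(A,XY)=34, d(I,XY)=43/2, d(K,XY)=67/2, d(Q,XY)=28
iteration 2: select A,K (d=13, Q=-271/2); attach at lengths (11/4, 41/4); label the merged cluster AK
  updated: d(AK,I)=9, d(AK,Q)=37/2, d(AK,XY)=109/4
iteration 3: select AK,XY (d=109/4, Q=-77); attach at lengths (65/8, 153/8); label the merged cluster AKXY
  updated: d(AKXY,I)=13/8, d(AKXY,Q)=77/8
iteration 4: select AKXY,I (d=13/8, Q=-73/4); attach at lengths (17/8, -1/2); label the merged cluster AIKXY
  updated: d(AIKXY,Q)=15/2
iteration 5: select AIKXY,Q (d=15/2); attach at lengths (15/4, 15/4); label the merged cluster AIKQXY
final tree: ((((A:11/4,K:41/4):65/8,(X:-7/4,Y:23/4):153/8):17/8,I:-1/2):15/4,Q:15/4)
total length: 427/8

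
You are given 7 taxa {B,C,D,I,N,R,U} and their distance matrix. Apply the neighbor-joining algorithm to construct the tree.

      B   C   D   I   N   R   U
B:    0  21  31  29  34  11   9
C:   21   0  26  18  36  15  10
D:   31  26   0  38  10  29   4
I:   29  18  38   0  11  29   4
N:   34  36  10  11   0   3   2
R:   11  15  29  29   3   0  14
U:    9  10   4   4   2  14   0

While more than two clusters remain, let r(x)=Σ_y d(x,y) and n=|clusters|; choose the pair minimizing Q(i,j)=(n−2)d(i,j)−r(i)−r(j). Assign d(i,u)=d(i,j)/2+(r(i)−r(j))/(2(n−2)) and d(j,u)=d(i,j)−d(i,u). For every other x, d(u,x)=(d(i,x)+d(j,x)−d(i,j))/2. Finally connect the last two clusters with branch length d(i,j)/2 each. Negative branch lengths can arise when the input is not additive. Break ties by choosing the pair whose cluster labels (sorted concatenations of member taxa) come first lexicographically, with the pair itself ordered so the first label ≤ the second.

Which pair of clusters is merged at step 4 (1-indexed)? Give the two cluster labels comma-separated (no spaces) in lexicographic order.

BCR,I

1. join D+N (d=10, Q=-184) ⇒ DN; edges |D|=46/5, |N|=4/5
  updated: d(B,DN)=55/2, d(C,DN)=26, d(DN,I)=39/2, d(DN,R)=11, d(DN,U)=-2
2. join B+R (d=11, Q=-267/2) ⇒ BR; edges |B|=123/16, |R|=53/16
  updated: d(BR,C)=25/2, d(BR,DN)=55/4, d(BR,I)=47/2, d(BR,U)=6
3. join BR+C (d=25/2, Q=-339/4) ⇒ BCR; edges |BR|=107/24, |C|=193/24
  updated: d(BCR,DN)=109/8, d(BCR,I)=29/2, d(BCR,U)=7/4
4. join BCR+I (d=29/2, Q=-311/8) ⇒ BCIR; edges |BCR|=167/32, |I|=297/32
  updated: d(BCIR,DN)=149/16, d(BCIR,U)=-35/8
5. join BCIR+DN (d=149/16, Q=-47/16) ⇒ BCDINR; edges |BCIR|=111/32, |DN|=187/32
  updated: d(BCDINR,U)=-251/32
6. join BCDINR+U (d=-251/32) ⇒ BCDINRU; edges |BCDINR|=-251/64, |U|=-251/64
final tree: (((((B:123/16,R:53/16):107/24,C:193/24):167/32,I:297/32):111/32,(D:46/5,N:4/5):187/32):-251/64,U:-251/64)
total length: 1583/32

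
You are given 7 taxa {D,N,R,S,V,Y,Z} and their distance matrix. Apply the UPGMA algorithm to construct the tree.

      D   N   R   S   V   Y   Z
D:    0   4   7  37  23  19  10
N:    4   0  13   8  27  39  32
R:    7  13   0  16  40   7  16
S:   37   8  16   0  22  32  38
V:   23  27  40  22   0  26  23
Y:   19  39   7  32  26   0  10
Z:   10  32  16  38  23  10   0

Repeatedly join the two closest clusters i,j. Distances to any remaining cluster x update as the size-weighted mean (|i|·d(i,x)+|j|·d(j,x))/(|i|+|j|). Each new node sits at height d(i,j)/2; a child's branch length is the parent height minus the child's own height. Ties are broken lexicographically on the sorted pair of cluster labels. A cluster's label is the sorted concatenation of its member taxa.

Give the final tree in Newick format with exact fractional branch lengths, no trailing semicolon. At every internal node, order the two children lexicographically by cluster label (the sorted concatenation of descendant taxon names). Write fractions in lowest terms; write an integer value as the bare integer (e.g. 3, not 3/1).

(((D:2,N:2):8,((R:7/2,Y:7/2):3,Z:13/2):7/2):7/2,(S:11,V:11):5/2)

step 1: merge (D,N) at d=4; branch lengths D→2, N→2; new cluster DN
  updated: d(DN,R)=10, d(DN,S)=45/2, d(DN,V)=25, d(DN,Y)=29, d(DN,Z)=21
step 2: merge (R,Y) at d=7; branch lengths R→7/2, Y→7/2; new cluster RY
  updated: d(DN,RY)=39/2, d(RY,S)=24, d(RY,V)=33, d(RY,Z)=13
step 3: merge (RY,Z) at d=13; branch lengths RY→3, Z→13/2; new cluster RYZ
  updated: d(DN,RYZ)=20, d(RYZ,S)=86/3, d(RYZ,V)=89/3
step 4: merge (DN,RYZ) at d=20; branch lengths DN→8, RYZ→7/2; new cluster DNRYZ
  updated: d(DNRYZ,S)=131/5, d(DNRYZ,V)=139/5
step 5: merge (S,V) at d=22; branch lengths S→11, V→11; new cluster SV
  updated: d(DNRYZ,SV)=27
step 6: merge (DNRYZ,SV) at d=27; branch lengths DNRYZ→7/2, SV→5/2; new cluster DNRSVYZ
final tree: (((D:2,N:2):8,((R:7/2,Y:7/2):3,Z:13/2):7/2):7/2,(S:11,V:11):5/2)
total length: 60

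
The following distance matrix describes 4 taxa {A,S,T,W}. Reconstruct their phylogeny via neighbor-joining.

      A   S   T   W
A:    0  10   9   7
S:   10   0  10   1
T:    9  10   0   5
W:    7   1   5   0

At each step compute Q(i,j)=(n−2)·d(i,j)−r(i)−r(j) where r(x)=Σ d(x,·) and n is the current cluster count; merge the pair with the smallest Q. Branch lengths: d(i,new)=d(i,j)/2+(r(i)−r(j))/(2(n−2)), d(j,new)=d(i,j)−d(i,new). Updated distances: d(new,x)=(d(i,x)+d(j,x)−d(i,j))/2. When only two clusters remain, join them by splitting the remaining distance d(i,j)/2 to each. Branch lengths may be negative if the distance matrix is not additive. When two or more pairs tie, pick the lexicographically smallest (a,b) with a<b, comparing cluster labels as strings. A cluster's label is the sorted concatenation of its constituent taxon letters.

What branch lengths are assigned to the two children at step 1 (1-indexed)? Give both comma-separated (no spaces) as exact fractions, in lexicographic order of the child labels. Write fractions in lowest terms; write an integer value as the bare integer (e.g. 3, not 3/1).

5,4

step 1: merge (A,T) at d=9, Q=-32; branch lengths A→5, T→4; new cluster AT
  updated: d(AT,S)=11/2, d(AT,W)=3/2
step 2: merge (AT,S) at d=11/2, Q=-8; branch lengths AT→3, S→5/2; new cluster AST
  updated: d(AST,W)=-3/2
step 3: merge (AST,W) at d=-3/2; branch lengths AST→-3/4, W→-3/4; new cluster ASTW
final tree: (((A:5,T:4):3,S:5/2):-3/4,W:-3/4)
total length: 13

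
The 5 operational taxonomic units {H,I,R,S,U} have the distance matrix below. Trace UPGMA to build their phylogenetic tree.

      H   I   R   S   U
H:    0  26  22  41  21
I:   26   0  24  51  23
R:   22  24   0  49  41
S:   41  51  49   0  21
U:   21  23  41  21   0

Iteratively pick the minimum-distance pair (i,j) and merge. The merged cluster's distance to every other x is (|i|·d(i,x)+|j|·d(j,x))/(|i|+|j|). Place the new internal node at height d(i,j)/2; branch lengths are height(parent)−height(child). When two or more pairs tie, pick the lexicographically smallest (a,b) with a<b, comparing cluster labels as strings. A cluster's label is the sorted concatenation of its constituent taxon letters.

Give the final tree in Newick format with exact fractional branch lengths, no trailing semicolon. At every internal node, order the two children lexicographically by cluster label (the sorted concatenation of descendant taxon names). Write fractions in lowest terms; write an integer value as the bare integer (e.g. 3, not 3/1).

1. join H+U (d=21) ⇒ HU; edges |H|=21/2, |U|=21/2
  updated: d(HU,I)=49/2, d(HU,R)=63/2, d(HU,S)=31
2. join I+R (d=24) ⇒ IR; edges |I|=12, |R|=12
  updated: d(HU,IR)=28, d(IR,S)=50
3. join HU+IR (d=28) ⇒ HIRU; edges |HU|=7/2, |IR|=2
  updated: d(HIRU,S)=81/2
4. join HIRU+S (d=81/2) ⇒ HIRSU; edges |HIRU|=25/4, |S|=81/4
final tree: (((H:21/2,U:21/2):7/2,(I:12,R:12):2):25/4,S:81/4)
total length: 77

(((H:21/2,U:21/2):7/2,(I:12,R:12):2):25/4,S:81/4)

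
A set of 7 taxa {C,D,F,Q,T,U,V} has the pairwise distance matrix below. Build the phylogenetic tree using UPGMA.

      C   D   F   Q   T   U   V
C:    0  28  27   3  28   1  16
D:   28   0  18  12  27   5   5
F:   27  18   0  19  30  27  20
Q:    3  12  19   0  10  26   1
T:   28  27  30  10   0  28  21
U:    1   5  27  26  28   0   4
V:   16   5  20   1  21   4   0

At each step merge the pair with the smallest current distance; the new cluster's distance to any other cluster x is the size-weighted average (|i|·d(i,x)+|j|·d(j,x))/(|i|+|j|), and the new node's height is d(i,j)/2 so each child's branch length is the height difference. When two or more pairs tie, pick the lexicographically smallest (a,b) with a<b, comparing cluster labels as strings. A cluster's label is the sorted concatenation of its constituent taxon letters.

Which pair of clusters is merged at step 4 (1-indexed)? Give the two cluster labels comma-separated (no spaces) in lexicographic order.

1. join C+U (d=1) ⇒ CU; edges |C|=1/2, |U|=1/2
  updated: d(CU,D)=33/2, d(CU,F)=27, d(CU,Q)=29/2, d(CU,T)=28, d(CU,V)=10
2. join Q+V (d=1) ⇒ QV; edges |Q|=1/2, |V|=1/2
  updated: d(CU,QV)=49/4, d(D,QV)=17/2, d(F,QV)=39/2, d(QV,T)=31/2
3. join D+QV (d=17/2) ⇒ DQV; edges |D|=17/4, |QV|=15/4
  updated: d(CU,DQV)=41/3, d(DQV,F)=19, d(DQV,T)=58/3
4. join CU+DQV (d=41/3) ⇒ CDQUV; edges |CU|=19/3, |DQV|=31/12
  updated: d(CDQUV,F)=111/5, d(CDQUV,T)=114/5
5. join CDQUV+F (d=111/5) ⇒ CDFQUV; edges |CDQUV|=64/15, |F|=111/10
  updated: d(CDFQUV,T)=24
6. join CDFQUV+T (d=24) ⇒ CDFQTUV; edges |CDFQUV|=9/10, |T|=12
final tree: ((((C:1/2,U:1/2):19/3,(D:17/4,(Q:1/2,V:1/2):15/4):31/12):64/15,F:111/10):9/10,T:12)
total length: 2831/60

CU,DQV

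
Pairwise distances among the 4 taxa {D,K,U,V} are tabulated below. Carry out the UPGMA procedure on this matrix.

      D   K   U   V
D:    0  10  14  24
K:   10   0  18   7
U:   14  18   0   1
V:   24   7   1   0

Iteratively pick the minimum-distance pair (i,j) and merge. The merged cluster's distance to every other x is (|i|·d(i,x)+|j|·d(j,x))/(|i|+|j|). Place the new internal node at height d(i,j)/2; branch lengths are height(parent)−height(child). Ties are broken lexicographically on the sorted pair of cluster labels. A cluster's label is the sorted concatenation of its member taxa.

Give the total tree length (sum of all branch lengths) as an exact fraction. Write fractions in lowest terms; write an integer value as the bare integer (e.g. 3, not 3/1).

85/4

iteration 1: select U,V (d=1); attach at lengths (1/2, 1/2); label the merged cluster UV
  updated: d(D,UV)=19, d(K,UV)=25/2
iteration 2: select D,K (d=10); attach at lengths (5, 5); label the merged cluster DK
  updated: d(DK,UV)=63/4
iteration 3: select DK,UV (d=63/4); attach at lengths (23/8, 59/8); label the merged cluster DKUV
final tree: ((D:5,K:5):23/8,(U:1/2,V:1/2):59/8)
total length: 85/4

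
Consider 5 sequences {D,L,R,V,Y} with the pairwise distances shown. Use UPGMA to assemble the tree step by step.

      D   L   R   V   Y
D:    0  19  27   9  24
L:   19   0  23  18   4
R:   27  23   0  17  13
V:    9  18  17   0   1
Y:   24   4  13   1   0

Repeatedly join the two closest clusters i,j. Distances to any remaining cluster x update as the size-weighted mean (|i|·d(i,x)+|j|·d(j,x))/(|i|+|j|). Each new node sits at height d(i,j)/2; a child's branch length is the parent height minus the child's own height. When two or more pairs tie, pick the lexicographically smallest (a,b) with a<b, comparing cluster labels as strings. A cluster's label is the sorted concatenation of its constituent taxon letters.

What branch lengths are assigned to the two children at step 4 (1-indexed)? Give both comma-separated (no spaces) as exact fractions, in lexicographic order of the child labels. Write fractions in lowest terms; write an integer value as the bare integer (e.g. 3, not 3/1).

step 1: merge (V,Y) at d=1; branch lengths V→1/2, Y→1/2; new cluster VY
  updated: d(D,VY)=33/2, d(L,VY)=11, d(R,VY)=15
step 2: merge (L,VY) at d=11; branch lengths L→11/2, VY→5; new cluster LVY
  updated: d(D,LVY)=52/3, d(LVY,R)=53/3
step 3: merge (D,LVY) at d=52/3; branch lengths D→26/3, LVY→19/6; new cluster DLVY
  updated: d(DLVY,R)=20
step 4: merge (DLVY,R) at d=20; branch lengths DLVY→4/3, R→10; new cluster DLRVY
final tree: ((D:26/3,(L:11/2,(V:1/2,Y:1/2):5):19/6):4/3,R:10)
total length: 104/3

4/3,10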